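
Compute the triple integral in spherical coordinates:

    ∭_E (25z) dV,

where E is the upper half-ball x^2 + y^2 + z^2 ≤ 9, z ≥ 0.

In spherical coordinates, x = ρ sin(φ) cos(θ), y = ρ sin(φ) sin(θ), z = ρ cos(φ), and dV = ρ^2 sin(φ) dρ dφ dθ.

The integrand becomes 25ρ cos(φ), so

    ∭_E (25z) dV = ∫_{0}^{2π} ∫_{0}^{π/2} ∫_{0}^{3} (25ρ cos(φ)) · ρ^2 sin(φ) dρ dφ dθ.

Inner (ρ): 2025sin(2φ)/8.
Middle (φ): 2025/8.
Outer (θ): 2025π/4.

Therefore the triple integral equals 2025π/4.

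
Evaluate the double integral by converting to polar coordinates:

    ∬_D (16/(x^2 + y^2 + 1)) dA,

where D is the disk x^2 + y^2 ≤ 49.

The region D is 0 ≤ r ≤ 7, 0 ≤ θ ≤ 2π in polar coordinates, where x = r cos(θ), y = r sin(θ), and dA = r dr dθ.

Under the substitution, the integrand becomes 16/(r^2 + 1), so

    ∬_D (16/(x^2 + y^2 + 1)) dA = ∫_{0}^{2π} ∫_{0}^{7} (16/(r^2 + 1)) · r dr dθ.

Inner integral (in r): ∫_{0}^{7} (16/(r^2 + 1)) · r dr = log(39062500000000).

Outer integral (in θ): ∫_{0}^{2π} (log(39062500000000)) dθ = 16π log(50).

Therefore ∬_D (16/(x^2 + y^2 + 1)) dA = 16π log(50).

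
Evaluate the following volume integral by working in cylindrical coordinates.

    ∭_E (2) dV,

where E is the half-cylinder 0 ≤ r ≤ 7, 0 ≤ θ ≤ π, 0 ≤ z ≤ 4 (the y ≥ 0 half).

In cylindrical coordinates, x = r cos(θ), y = r sin(θ), z = z, and dV = r dr dθ dz.

The integrand becomes 2, so

    ∭_E (2) dV = ∫_{0}^{π} ∫_{0}^{7} ∫_{0}^{4} (2) · r dz dr dθ.

Inner (z): 8r.
Middle (r from 0 to 7): 196.
Outer (θ): 196π.

Therefore the triple integral equals 196π.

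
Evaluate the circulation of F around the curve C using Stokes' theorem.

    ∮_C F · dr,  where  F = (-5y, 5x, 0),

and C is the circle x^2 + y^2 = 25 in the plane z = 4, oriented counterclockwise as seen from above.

Let S be the flat disk x^2 + y^2 ≤ 25 in the plane z = 4, with upward unit normal n̂ = ẑ. By Stokes' theorem,

    ∮_C F · dr = ∬_S (∇ × F) · n̂ dS = ∬_D (curl F)_z dA,

where D is the disk x^2 + y^2 ≤ 25.

Compute the curl of F = (-5y, 5x, 0):
    (∇ × F)_x = ∂F_z/∂y - ∂F_y/∂z = 0,
    (∇ × F)_y = ∂F_x/∂z - ∂F_z/∂x = 0,
    (∇ × F)_z = ∂F_y/∂x - ∂F_x/∂y = 10.

On z = 4, (curl F)_z = 10.

Convert to polar (x = r cos θ, y = r sin θ, dA = r dr dθ); the integrand becomes 10, so

    ∬_D (curl F)_z dA = ∫_0^{2π} ∫_0^{5} (10) · r dr dθ.

Inner (r from 0 to 5): 125.
Outer (θ from 0 to 2π): 250π.

Therefore ∮_C F · dr = 250π.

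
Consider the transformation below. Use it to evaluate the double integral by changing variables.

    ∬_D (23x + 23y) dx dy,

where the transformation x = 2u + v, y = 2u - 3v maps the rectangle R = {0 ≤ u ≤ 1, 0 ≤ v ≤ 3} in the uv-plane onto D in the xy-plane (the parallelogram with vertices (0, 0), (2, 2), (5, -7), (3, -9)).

Compute the Jacobian determinant of (x, y) with respect to (u, v):

    ∂(x,y)/∂(u,v) = | 2  1 | = (2)(-3) - (1)(2) = -8.
                   | 2  -3 |

Its absolute value is |J| = 8 (the area scaling factor).

Substituting x = 2u + v, y = 2u - 3v into the integrand,

    23x + 23y → 92u - 46v,

so the integral becomes

    ∬_R (92u - 46v) · |J| du dv = ∫_0^1 ∫_0^3 (736u - 368v) dv du.

Inner (v): 2208u - 1656.
Outer (u): -552.

Therefore ∬_D (23x + 23y) dx dy = -552.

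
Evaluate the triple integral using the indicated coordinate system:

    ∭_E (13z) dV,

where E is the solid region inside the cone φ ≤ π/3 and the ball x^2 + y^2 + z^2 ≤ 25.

In spherical coordinates, x = ρ sin(φ) cos(θ), y = ρ sin(φ) sin(θ), z = ρ cos(φ), and dV = ρ^2 sin(φ) dρ dφ dθ.

The integrand becomes 13ρ cos(φ), so

    ∭_E (13z) dV = ∫_{0}^{2π} ∫_{0}^{π/3} ∫_{0}^{5} (13ρ cos(φ)) · ρ^2 sin(φ) dρ dφ dθ.

Inner (ρ): 8125sin(2φ)/8.
Middle (φ): 24375/32.
Outer (θ): 24375π/16.

Therefore the triple integral equals 24375π/16.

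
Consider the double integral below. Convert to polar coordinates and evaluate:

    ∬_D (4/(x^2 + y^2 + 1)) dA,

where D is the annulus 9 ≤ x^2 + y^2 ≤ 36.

The region D is 3 ≤ r ≤ 6, 0 ≤ θ ≤ 2π in polar coordinates, where x = r cos(θ), y = r sin(θ), and dA = r dr dθ.

Under the substitution, the integrand becomes 4/(r^2 + 1), so

    ∬_D (4/(x^2 + y^2 + 1)) dA = ∫_{0}^{2π} ∫_{3}^{6} (4/(r^2 + 1)) · r dr dθ.

Inner integral (in r): ∫_{3}^{6} (4/(r^2 + 1)) · r dr = log(1369/100).

Outer integral (in θ): ∫_{0}^{2π} (log(1369/100)) dθ = log((1369/100)^(2π)).

Therefore ∬_D (4/(x^2 + y^2 + 1)) dA = log((1369/100)^(2π)).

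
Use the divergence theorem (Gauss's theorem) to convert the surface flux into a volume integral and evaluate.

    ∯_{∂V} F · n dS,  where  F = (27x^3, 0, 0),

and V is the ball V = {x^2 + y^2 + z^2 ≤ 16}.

By the divergence theorem,

    ∯_{∂V} F · n dS = ∭_V (∇ · F) dV.

Compute the divergence:
    ∇ · F = ∂F_x/∂x + ∂F_y/∂y + ∂F_z/∂z = 81x^2 + 0 + 0 = 81x^2.

In spherical coordinates, x = ρ sin(φ) cos(θ), y = ρ sin(φ) sin(θ), z = ρ cos(φ), dV = ρ^2 sin(φ) dρ dφ dθ, with 0 ≤ ρ ≤ 4, 0 ≤ φ ≤ π, 0 ≤ θ ≤ 2π.

The integrand, after substitution and multiplying by the volume element, becomes (81ρ^2sin(φ)^2cos(θ)^2) · ρ^2 sin(φ), so

    ∭_V (∇·F) dV = ∫_0^{2π} ∫_0^{π} ∫_0^{4} (81ρ^2sin(φ)^2cos(θ)^2) · ρ^2 sin(φ) dρ dφ dθ.

Inner (ρ from 0 to 4): 82944sin(φ)^3cos(θ)^2/5.
Middle (φ from 0 to π): 110592cos(θ)^2/5.
Outer (θ from 0 to 2π): 110592π/5.

Therefore ∯_{∂V} F · n dS = 110592π/5.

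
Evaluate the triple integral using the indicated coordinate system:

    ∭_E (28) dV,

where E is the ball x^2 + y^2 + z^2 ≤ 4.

In spherical coordinates, x = ρ sin(φ) cos(θ), y = ρ sin(φ) sin(θ), z = ρ cos(φ), and dV = ρ^2 sin(φ) dρ dφ dθ.

The integrand becomes 28, so

    ∭_E (28) dV = ∫_{0}^{2π} ∫_{0}^{π} ∫_{0}^{2} (28) · ρ^2 sin(φ) dρ dφ dθ.

Inner (ρ): 224sin(φ)/3.
Middle (φ): 448/3.
Outer (θ): 896π/3.

Therefore the triple integral equals 896π/3.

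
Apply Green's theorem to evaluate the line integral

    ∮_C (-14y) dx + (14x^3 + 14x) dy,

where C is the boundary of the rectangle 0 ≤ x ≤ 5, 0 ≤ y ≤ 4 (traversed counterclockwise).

Green's theorem converts the closed line integral into a double integral over the enclosed region D:

    ∮_C P dx + Q dy = ∬_D (∂Q/∂x - ∂P/∂y) dA.

Here P = -14y, Q = 14x^3 + 14x, so

    ∂Q/∂x = 42x^2 + 14,    ∂P/∂y = -14,
    ∂Q/∂x - ∂P/∂y = 42x^2 + 28.

D is the region 0 ≤ x ≤ 5, 0 ≤ y ≤ 4. Evaluating the double integral:

    ∬_D (42x^2 + 28) dA = ∫_0^{5} ∫_0^{4} (42x^2 + 28) dy dx.

Inner (y from 0 to 4): 168x^2 + 112.
Outer (x from 0 to 5): 7560.

Therefore ∮_C P dx + Q dy = 7560.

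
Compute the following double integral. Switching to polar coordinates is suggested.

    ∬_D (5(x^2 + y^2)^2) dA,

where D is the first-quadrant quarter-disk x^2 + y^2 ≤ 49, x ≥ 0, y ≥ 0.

The region D is 0 ≤ r ≤ 7, 0 ≤ θ ≤ π/2 in polar coordinates, where x = r cos(θ), y = r sin(θ), and dA = r dr dθ.

Under the substitution, the integrand becomes 5r^4, so

    ∬_D (5(x^2 + y^2)^2) dA = ∫_{0}^{π/2} ∫_{0}^{7} (5r^4) · r dr dθ.

Inner integral (in r): ∫_{0}^{7} (5r^4) · r dr = 588245/6.

Outer integral (in θ): ∫_{0}^{π/2} (588245/6) dθ = 588245π/12.

Therefore ∬_D (5(x^2 + y^2)^2) dA = 588245π/12.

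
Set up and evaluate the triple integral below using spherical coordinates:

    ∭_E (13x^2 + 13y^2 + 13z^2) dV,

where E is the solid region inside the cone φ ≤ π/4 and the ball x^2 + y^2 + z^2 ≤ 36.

In spherical coordinates, x = ρ sin(φ) cos(θ), y = ρ sin(φ) sin(θ), z = ρ cos(φ), and dV = ρ^2 sin(φ) dρ dφ dθ.

The integrand becomes 13ρ^2, so

    ∭_E (13x^2 + 13y^2 + 13z^2) dV = ∫_{0}^{2π} ∫_{0}^{π/4} ∫_{0}^{6} (13ρ^2) · ρ^2 sin(φ) dρ dφ dθ.

Inner (ρ): 101088sin(φ)/5.
Middle (φ): 101088/5 - 50544sqrt(2)/5.
Outer (θ): 101088π (2 - sqrt(2))/5.

Therefore the triple integral equals 101088π (2 - sqrt(2))/5.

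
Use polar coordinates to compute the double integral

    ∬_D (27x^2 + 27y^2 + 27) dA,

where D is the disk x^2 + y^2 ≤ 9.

The region D is 0 ≤ r ≤ 3, 0 ≤ θ ≤ 2π in polar coordinates, where x = r cos(θ), y = r sin(θ), and dA = r dr dθ.

Under the substitution, the integrand becomes 27r^2 + 27, so

    ∬_D (27x^2 + 27y^2 + 27) dA = ∫_{0}^{2π} ∫_{0}^{3} (27r^2 + 27) · r dr dθ.

Inner integral (in r): ∫_{0}^{3} (27r^2 + 27) · r dr = 2673/4.

Outer integral (in θ): ∫_{0}^{2π} (2673/4) dθ = 2673π/2.

Therefore ∬_D (27x^2 + 27y^2 + 27) dA = 2673π/2.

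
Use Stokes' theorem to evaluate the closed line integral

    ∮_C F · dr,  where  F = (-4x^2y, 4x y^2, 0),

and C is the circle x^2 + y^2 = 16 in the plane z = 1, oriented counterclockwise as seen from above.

Let S be the flat disk x^2 + y^2 ≤ 16 in the plane z = 1, with upward unit normal n̂ = ẑ. By Stokes' theorem,

    ∮_C F · dr = ∬_S (∇ × F) · n̂ dS = ∬_D (curl F)_z dA,

where D is the disk x^2 + y^2 ≤ 16.

Compute the curl of F = (-4x^2y, 4x y^2, 0):
    (∇ × F)_x = ∂F_z/∂y - ∂F_y/∂z = 0,
    (∇ × F)_y = ∂F_x/∂z - ∂F_z/∂x = 0,
    (∇ × F)_z = ∂F_y/∂x - ∂F_x/∂y = 4x^2 + 4y^2.

On z = 1, (curl F)_z = 4x^2 + 4y^2.

Convert to polar (x = r cos θ, y = r sin θ, dA = r dr dθ); the integrand becomes 4r^2, so

    ∬_D (curl F)_z dA = ∫_0^{2π} ∫_0^{4} (4r^2) · r dr dθ.

Inner (r from 0 to 4): 256.
Outer (θ from 0 to 2π): 512π.

Therefore ∮_C F · dr = 512π.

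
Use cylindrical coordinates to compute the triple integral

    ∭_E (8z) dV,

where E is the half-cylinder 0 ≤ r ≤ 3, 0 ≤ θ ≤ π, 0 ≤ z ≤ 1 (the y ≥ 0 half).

In cylindrical coordinates, x = r cos(θ), y = r sin(θ), z = z, and dV = r dr dθ dz.

The integrand becomes 8z, so

    ∭_E (8z) dV = ∫_{0}^{π} ∫_{0}^{3} ∫_{0}^{1} (8z) · r dz dr dθ.

Inner (z): 4r.
Middle (r from 0 to 3): 18.
Outer (θ): 18π.

Therefore the triple integral equals 18π.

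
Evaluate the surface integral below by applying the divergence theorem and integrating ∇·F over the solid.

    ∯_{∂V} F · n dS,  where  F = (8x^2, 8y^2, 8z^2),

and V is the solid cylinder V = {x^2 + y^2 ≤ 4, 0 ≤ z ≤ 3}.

By the divergence theorem,

    ∯_{∂V} F · n dS = ∭_V (∇ · F) dV.

Compute the divergence:
    ∇ · F = ∂F_x/∂x + ∂F_y/∂y + ∂F_z/∂z = 16x + 16y + 16z.

In cylindrical coordinates, x = r cos(θ), y = r sin(θ), z = z, dV = r dr dθ dz, with 0 ≤ r ≤ 2, 0 ≤ θ ≤ 2π, 0 ≤ z ≤ 3.

The integrand, after substitution and multiplying by the volume element, becomes (16sqrt(2)r sin(θ + π/4) + 16z) · r, so

    ∭_V (∇·F) dV = ∫_0^{2π} ∫_0^{2} ∫_0^{3} (16sqrt(2)r sin(θ + π/4) + 16z) · r dz dr dθ.

Inner (z from 0 to 3): 24r (2sqrt(2)r sin(θ + π/4) + 3).
Middle (r from 0 to 2): 128sqrt(2)sin(θ + π/4) + 144.
Outer (θ from 0 to 2π): 288π.

Therefore ∯_{∂V} F · n dS = 288π.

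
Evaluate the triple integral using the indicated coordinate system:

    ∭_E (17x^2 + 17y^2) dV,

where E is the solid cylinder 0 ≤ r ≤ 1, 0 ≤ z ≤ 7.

In cylindrical coordinates, x = r cos(θ), y = r sin(θ), z = z, and dV = r dr dθ dz.

The integrand becomes 17r^2, so

    ∭_E (17x^2 + 17y^2) dV = ∫_{0}^{2π} ∫_{0}^{1} ∫_{0}^{7} (17r^2) · r dz dr dθ.

Inner (z): 119r^3.
Middle (r from 0 to 1): 119/4.
Outer (θ): 119π/2.

Therefore the triple integral equals 119π/2.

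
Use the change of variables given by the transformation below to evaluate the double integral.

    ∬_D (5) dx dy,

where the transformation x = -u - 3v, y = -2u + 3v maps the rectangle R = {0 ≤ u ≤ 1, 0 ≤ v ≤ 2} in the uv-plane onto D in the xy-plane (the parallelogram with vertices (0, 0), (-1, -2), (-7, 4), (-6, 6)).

Compute the Jacobian determinant of (x, y) with respect to (u, v):

    ∂(x,y)/∂(u,v) = | -1  -3 | = (-1)(3) - (-3)(-2) = -9.
                   | -2  3 |

Its absolute value is |J| = 9 (the area scaling factor).

Substituting x = -u - 3v, y = -2u + 3v into the integrand,

    5 → 5,

so the integral becomes

    ∬_R (5) · |J| du dv = ∫_0^1 ∫_0^2 (45) dv du.

Inner (v): 90.
Outer (u): 90.

Therefore ∬_D (5) dx dy = 90.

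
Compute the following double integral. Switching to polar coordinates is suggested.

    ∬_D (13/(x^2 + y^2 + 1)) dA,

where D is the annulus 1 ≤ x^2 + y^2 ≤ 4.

The region D is 1 ≤ r ≤ 2, 0 ≤ θ ≤ 2π in polar coordinates, where x = r cos(θ), y = r sin(θ), and dA = r dr dθ.

Under the substitution, the integrand becomes 13/(r^2 + 1), so

    ∬_D (13/(x^2 + y^2 + 1)) dA = ∫_{0}^{2π} ∫_{1}^{2} (13/(r^2 + 1)) · r dr dθ.

Inner integral (in r): ∫_{1}^{2} (13/(r^2 + 1)) · r dr = log(15625sqrt(10)/128).

Outer integral (in θ): ∫_{0}^{2π} (log(15625sqrt(10)/128)) dθ = log((15625sqrt(10)/128)^(2π)).

Therefore ∬_D (13/(x^2 + y^2 + 1)) dA = log((15625sqrt(10)/128)^(2π)).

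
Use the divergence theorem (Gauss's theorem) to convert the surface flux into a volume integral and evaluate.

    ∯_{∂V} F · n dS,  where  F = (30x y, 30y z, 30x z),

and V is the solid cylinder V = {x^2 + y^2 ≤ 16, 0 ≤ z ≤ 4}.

By the divergence theorem,

    ∯_{∂V} F · n dS = ∭_V (∇ · F) dV.

Compute the divergence:
    ∇ · F = ∂F_x/∂x + ∂F_y/∂y + ∂F_z/∂z = 30y + 30z + 30x = 30x + 30y + 30z.

In cylindrical coordinates, x = r cos(θ), y = r sin(θ), z = z, dV = r dr dθ dz, with 0 ≤ r ≤ 4, 0 ≤ θ ≤ 2π, 0 ≤ z ≤ 4.

The integrand, after substitution and multiplying by the volume element, becomes (30sqrt(2)r sin(θ + π/4) + 30z) · r, so

    ∭_V (∇·F) dV = ∫_0^{2π} ∫_0^{4} ∫_0^{4} (30sqrt(2)r sin(θ + π/4) + 30z) · r dz dr dθ.

Inner (z from 0 to 4): 120r (sqrt(2)r sin(θ + π/4) + 2).
Middle (r from 0 to 4): 2560sqrt(2)sin(θ + π/4) + 1920.
Outer (θ from 0 to 2π): 3840π.

Therefore ∯_{∂V} F · n dS = 3840π.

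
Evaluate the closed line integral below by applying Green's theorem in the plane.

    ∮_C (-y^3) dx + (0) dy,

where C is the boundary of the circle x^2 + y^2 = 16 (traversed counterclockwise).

Green's theorem converts the closed line integral into a double integral over the enclosed region D:

    ∮_C P dx + Q dy = ∬_D (∂Q/∂x - ∂P/∂y) dA.

Here P = -y^3, Q = 0, so

    ∂Q/∂x = 0,    ∂P/∂y = -3y^2,
    ∂Q/∂x - ∂P/∂y = 3y^2.

D is the region x^2 + y^2 ≤ 16. Evaluating the double integral:

In polar coordinates (x = r cos θ, y = r sin θ, dA = r dr dθ) the integrand becomes 3r^2sin(θ)^2, so

    ∬_D (3y^2) dA = ∫_0^{2π} ∫_0^{4} (3r^2sin(θ)^2) · r dr dθ.

Inner (r from 0 to 4): 192sin(θ)^2.
Outer (θ from 0 to 2π): 192π.

Therefore ∮_C P dx + Q dy = 192π.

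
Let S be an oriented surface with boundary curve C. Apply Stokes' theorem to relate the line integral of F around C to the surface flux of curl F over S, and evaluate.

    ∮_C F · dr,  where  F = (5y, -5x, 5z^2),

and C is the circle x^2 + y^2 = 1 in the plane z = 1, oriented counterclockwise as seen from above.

Let S be the flat disk x^2 + y^2 ≤ 1 in the plane z = 1, with upward unit normal n̂ = ẑ. By Stokes' theorem,

    ∮_C F · dr = ∬_S (∇ × F) · n̂ dS = ∬_D (curl F)_z dA,

where D is the disk x^2 + y^2 ≤ 1.

Compute the curl of F = (5y, -5x, 5z^2):
    (∇ × F)_x = ∂F_z/∂y - ∂F_y/∂z = 0,
    (∇ × F)_y = ∂F_x/∂z - ∂F_z/∂x = 0,
    (∇ × F)_z = ∂F_y/∂x - ∂F_x/∂y = -10.

On z = 1, (curl F)_z = -10.

Convert to polar (x = r cos θ, y = r sin θ, dA = r dr dθ); the integrand becomes -10, so

    ∬_D (curl F)_z dA = ∫_0^{2π} ∫_0^{1} (-10) · r dr dθ.

Inner (r from 0 to 1): -5.
Outer (θ from 0 to 2π): -10π.

Therefore ∮_C F · dr = -10π.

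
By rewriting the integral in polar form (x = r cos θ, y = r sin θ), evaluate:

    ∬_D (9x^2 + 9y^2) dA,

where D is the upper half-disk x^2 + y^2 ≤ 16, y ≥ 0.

The region D is 0 ≤ r ≤ 4, 0 ≤ θ ≤ π in polar coordinates, where x = r cos(θ), y = r sin(θ), and dA = r dr dθ.

Under the substitution, the integrand becomes 9r^2, so

    ∬_D (9x^2 + 9y^2) dA = ∫_{0}^{π} ∫_{0}^{4} (9r^2) · r dr dθ.

Inner integral (in r): ∫_{0}^{4} (9r^2) · r dr = 576.

Outer integral (in θ): ∫_{0}^{π} (576) dθ = 576π.

Therefore ∬_D (9x^2 + 9y^2) dA = 576π.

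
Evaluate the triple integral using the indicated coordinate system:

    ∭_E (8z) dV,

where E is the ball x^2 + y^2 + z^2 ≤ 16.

In spherical coordinates, x = ρ sin(φ) cos(θ), y = ρ sin(φ) sin(θ), z = ρ cos(φ), and dV = ρ^2 sin(φ) dρ dφ dθ.

The integrand becomes 8ρ cos(φ), so

    ∭_E (8z) dV = ∫_{0}^{2π} ∫_{0}^{π} ∫_{0}^{4} (8ρ cos(φ)) · ρ^2 sin(φ) dρ dφ dθ.

Inner (ρ): 256sin(2φ).
Middle (φ): 0.
Outer (θ): 0.

Therefore the triple integral equals 0.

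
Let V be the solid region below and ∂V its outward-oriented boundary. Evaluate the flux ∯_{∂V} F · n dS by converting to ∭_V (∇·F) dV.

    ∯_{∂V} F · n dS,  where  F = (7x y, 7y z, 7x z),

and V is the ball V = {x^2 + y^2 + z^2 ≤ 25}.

By the divergence theorem,

    ∯_{∂V} F · n dS = ∭_V (∇ · F) dV.

Compute the divergence:
    ∇ · F = ∂F_x/∂x + ∂F_y/∂y + ∂F_z/∂z = 7y + 7z + 7x = 7x + 7y + 7z.

In spherical coordinates, x = ρ sin(φ) cos(θ), y = ρ sin(φ) sin(θ), z = ρ cos(φ), dV = ρ^2 sin(φ) dρ dφ dθ, with 0 ≤ ρ ≤ 5, 0 ≤ φ ≤ π, 0 ≤ θ ≤ 2π.

The integrand, after substitution and multiplying by the volume element, becomes (7ρ (sqrt(2)sin(φ)sin(θ + π/4) + cos(φ))) · ρ^2 sin(φ), so

    ∭_V (∇·F) dV = ∫_0^{2π} ∫_0^{π} ∫_0^{5} (7ρ (sqrt(2)sin(φ)sin(θ + π/4) + cos(φ))) · ρ^2 sin(φ) dρ dφ dθ.

Inner (ρ from 0 to 5): 4375(sqrt(2)sin(φ)sin(θ + π/4) + cos(φ))sin(φ)/4.
Middle (φ from 0 to π): 4375sqrt(2)π sin(θ + π/4)/8.
Outer (θ from 0 to 2π): 0.

Therefore ∯_{∂V} F · n dS = 0.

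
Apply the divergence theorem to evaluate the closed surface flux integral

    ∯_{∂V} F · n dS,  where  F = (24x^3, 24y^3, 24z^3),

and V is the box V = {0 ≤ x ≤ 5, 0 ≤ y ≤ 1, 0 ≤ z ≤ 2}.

By the divergence theorem,

    ∯_{∂V} F · n dS = ∭_V (∇ · F) dV.

Compute the divergence:
    ∇ · F = ∂F_x/∂x + ∂F_y/∂y + ∂F_z/∂z = 72x^2 + 72y^2 + 72z^2.

V is a rectangular box, so dV = dx dy dz with 0 ≤ x ≤ 5, 0 ≤ y ≤ 1, 0 ≤ z ≤ 2.

Integrate (72x^2 + 72y^2 + 72z^2) over V as an iterated integral:

    ∭_V (∇·F) dV = ∫_0^{5} ∫_0^{1} ∫_0^{2} (72x^2 + 72y^2 + 72z^2) dz dy dx.

Inner (z from 0 to 2): 144x^2 + 144y^2 + 192.
Middle (y from 0 to 1): 144x^2 + 240.
Outer (x from 0 to 5): 7200.

Therefore ∯_{∂V} F · n dS = 7200.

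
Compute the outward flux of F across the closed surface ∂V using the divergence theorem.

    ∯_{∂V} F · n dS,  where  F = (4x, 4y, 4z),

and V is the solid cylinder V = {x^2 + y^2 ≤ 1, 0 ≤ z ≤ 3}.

By the divergence theorem,

    ∯_{∂V} F · n dS = ∭_V (∇ · F) dV.

Compute the divergence:
    ∇ · F = ∂F_x/∂x + ∂F_y/∂y + ∂F_z/∂z = 4 + 4 + 4 = 12.

In cylindrical coordinates, x = r cos(θ), y = r sin(θ), z = z, dV = r dr dθ dz, with 0 ≤ r ≤ 1, 0 ≤ θ ≤ 2π, 0 ≤ z ≤ 3.

The integrand, after substitution and multiplying by the volume element, becomes (12) · r, so

    ∭_V (∇·F) dV = ∫_0^{2π} ∫_0^{1} ∫_0^{3} (12) · r dz dr dθ.

Inner (z from 0 to 3): 36r.
Middle (r from 0 to 1): 18.
Outer (θ from 0 to 2π): 36π.

Therefore ∯_{∂V} F · n dS = 36π.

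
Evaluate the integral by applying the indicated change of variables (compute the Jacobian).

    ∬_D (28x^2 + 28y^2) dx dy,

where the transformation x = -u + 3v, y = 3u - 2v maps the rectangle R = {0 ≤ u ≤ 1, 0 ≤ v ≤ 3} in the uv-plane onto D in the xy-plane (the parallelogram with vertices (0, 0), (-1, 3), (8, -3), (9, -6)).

Compute the Jacobian determinant of (x, y) with respect to (u, v):

    ∂(x,y)/∂(u,v) = | -1  3 | = (-1)(-2) - (3)(3) = -7.
                   | 3  -2 |

Its absolute value is |J| = 7 (the area scaling factor).

Substituting x = -u + 3v, y = 3u - 2v into the integrand,

    28x^2 + 28y^2 → 280u^2 - 504u v + 364v^2,

so the integral becomes

    ∬_R (280u^2 - 504u v + 364v^2) · |J| du dv = ∫_0^1 ∫_0^3 (1960u^2 - 3528u v + 2548v^2) dv du.

Inner (v): 5880u^2 - 15876u + 22932.
Outer (u): 16954.

Therefore ∬_D (28x^2 + 28y^2) dx dy = 16954.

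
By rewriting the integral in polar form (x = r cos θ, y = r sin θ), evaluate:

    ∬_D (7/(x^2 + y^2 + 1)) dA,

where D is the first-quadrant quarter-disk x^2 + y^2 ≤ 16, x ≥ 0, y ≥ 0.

The region D is 0 ≤ r ≤ 4, 0 ≤ θ ≤ π/2 in polar coordinates, where x = r cos(θ), y = r sin(θ), and dA = r dr dθ.

Under the substitution, the integrand becomes 7/(r^2 + 1), so

    ∬_D (7/(x^2 + y^2 + 1)) dA = ∫_{0}^{π/2} ∫_{0}^{4} (7/(r^2 + 1)) · r dr dθ.

Inner integral (in r): ∫_{0}^{4} (7/(r^2 + 1)) · r dr = 7log(17)/2.

Outer integral (in θ): ∫_{0}^{π/2} (7log(17)/2) dθ = 7π log(17)/4.

Therefore ∬_D (7/(x^2 + y^2 + 1)) dA = 7π log(17)/4.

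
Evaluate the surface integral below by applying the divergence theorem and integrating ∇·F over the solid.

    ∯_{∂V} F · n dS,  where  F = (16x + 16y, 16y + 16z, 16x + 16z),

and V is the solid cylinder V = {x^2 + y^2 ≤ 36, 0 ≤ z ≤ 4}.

By the divergence theorem,

    ∯_{∂V} F · n dS = ∭_V (∇ · F) dV.

Compute the divergence:
    ∇ · F = ∂F_x/∂x + ∂F_y/∂y + ∂F_z/∂z = 16 + 16 + 16 = 48.

In cylindrical coordinates, x = r cos(θ), y = r sin(θ), z = z, dV = r dr dθ dz, with 0 ≤ r ≤ 6, 0 ≤ θ ≤ 2π, 0 ≤ z ≤ 4.

The integrand, after substitution and multiplying by the volume element, becomes (48) · r, so

    ∭_V (∇·F) dV = ∫_0^{2π} ∫_0^{6} ∫_0^{4} (48) · r dz dr dθ.

Inner (z from 0 to 4): 192r.
Middle (r from 0 to 6): 3456.
Outer (θ from 0 to 2π): 6912π.

Therefore ∯_{∂V} F · n dS = 6912π.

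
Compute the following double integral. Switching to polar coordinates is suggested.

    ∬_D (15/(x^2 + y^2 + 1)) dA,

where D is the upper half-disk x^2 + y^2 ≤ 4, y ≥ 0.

The region D is 0 ≤ r ≤ 2, 0 ≤ θ ≤ π in polar coordinates, where x = r cos(θ), y = r sin(θ), and dA = r dr dθ.

Under the substitution, the integrand becomes 15/(r^2 + 1), so

    ∬_D (15/(x^2 + y^2 + 1)) dA = ∫_{0}^{π} ∫_{0}^{2} (15/(r^2 + 1)) · r dr dθ.

Inner integral (in r): ∫_{0}^{2} (15/(r^2 + 1)) · r dr = 15log(5)/2.

Outer integral (in θ): ∫_{0}^{π} (15log(5)/2) dθ = 15π log(5)/2.

Therefore ∬_D (15/(x^2 + y^2 + 1)) dA = 15π log(5)/2.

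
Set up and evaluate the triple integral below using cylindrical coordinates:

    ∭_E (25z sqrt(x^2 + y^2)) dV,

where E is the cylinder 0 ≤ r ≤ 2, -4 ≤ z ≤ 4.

In cylindrical coordinates, x = r cos(θ), y = r sin(θ), z = z, and dV = r dr dθ dz.

The integrand becomes 25r z, so

    ∭_E (25z sqrt(x^2 + y^2)) dV = ∫_{0}^{2π} ∫_{0}^{2} ∫_{-4}^{4} (25r z) · r dz dr dθ.

Inner (z): 0.
Middle (r from 0 to 2): 0.
Outer (θ): 0.

Therefore the triple integral equals 0.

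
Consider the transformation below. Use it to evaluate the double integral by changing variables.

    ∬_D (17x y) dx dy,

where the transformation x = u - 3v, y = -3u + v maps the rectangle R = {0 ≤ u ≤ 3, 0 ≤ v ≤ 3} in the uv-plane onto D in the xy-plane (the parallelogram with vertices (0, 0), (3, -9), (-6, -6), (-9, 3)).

Compute the Jacobian determinant of (x, y) with respect to (u, v):

    ∂(x,y)/∂(u,v) = | 1  -3 | = (1)(1) - (-3)(-3) = -8.
                   | -3  1 |

Its absolute value is |J| = 8 (the area scaling factor).

Substituting x = u - 3v, y = -3u + v into the integrand,

    17x y → -51u^2 + 170u v - 51v^2,

so the integral becomes

    ∬_R (-51u^2 + 170u v - 51v^2) · |J| du dv = ∫_0^3 ∫_0^3 (-408u^2 + 1360u v - 408v^2) dv du.

Inner (v): -1224u^2 + 6120u - 3672.
Outer (u): 5508.

Therefore ∬_D (17x y) dx dy = 5508.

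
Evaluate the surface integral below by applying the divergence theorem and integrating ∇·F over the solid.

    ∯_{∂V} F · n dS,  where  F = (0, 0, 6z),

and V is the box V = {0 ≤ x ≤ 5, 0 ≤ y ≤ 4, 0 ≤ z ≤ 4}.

By the divergence theorem,

    ∯_{∂V} F · n dS = ∭_V (∇ · F) dV.

Compute the divergence:
    ∇ · F = ∂F_x/∂x + ∂F_y/∂y + ∂F_z/∂z = 0 + 0 + 6 = 6.

V is a rectangular box, so dV = dx dy dz with 0 ≤ x ≤ 5, 0 ≤ y ≤ 4, 0 ≤ z ≤ 4.

Integrate (6) over V as an iterated integral:

    ∭_V (∇·F) dV = ∫_0^{5} ∫_0^{4} ∫_0^{4} (6) dz dy dx.

Inner (z from 0 to 4): 24.
Middle (y from 0 to 4): 96.
Outer (x from 0 to 5): 480.

Therefore ∯_{∂V} F · n dS = 480.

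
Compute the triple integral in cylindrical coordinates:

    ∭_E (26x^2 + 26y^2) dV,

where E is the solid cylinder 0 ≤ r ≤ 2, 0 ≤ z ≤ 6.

In cylindrical coordinates, x = r cos(θ), y = r sin(θ), z = z, and dV = r dr dθ dz.

The integrand becomes 26r^2, so

    ∭_E (26x^2 + 26y^2) dV = ∫_{0}^{2π} ∫_{0}^{2} ∫_{0}^{6} (26r^2) · r dz dr dθ.

Inner (z): 156r^3.
Middle (r from 0 to 2): 624.
Outer (θ): 1248π.

Therefore the triple integral equals 1248π.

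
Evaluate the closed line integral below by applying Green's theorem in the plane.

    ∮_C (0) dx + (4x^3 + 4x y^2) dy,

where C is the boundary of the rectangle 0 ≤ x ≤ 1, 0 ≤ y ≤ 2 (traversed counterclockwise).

Green's theorem converts the closed line integral into a double integral over the enclosed region D:

    ∮_C P dx + Q dy = ∬_D (∂Q/∂x - ∂P/∂y) dA.

Here P = 0, Q = 4x^3 + 4x y^2, so

    ∂Q/∂x = 12x^2 + 4y^2,    ∂P/∂y = 0,
    ∂Q/∂x - ∂P/∂y = 12x^2 + 4y^2.

D is the region 0 ≤ x ≤ 1, 0 ≤ y ≤ 2. Evaluating the double integral:

    ∬_D (12x^2 + 4y^2) dA = ∫_0^{1} ∫_0^{2} (12x^2 + 4y^2) dy dx.

Inner (y from 0 to 2): 24x^2 + 32/3.
Outer (x from 0 to 1): 56/3.

Therefore ∮_C P dx + Q dy = 56/3.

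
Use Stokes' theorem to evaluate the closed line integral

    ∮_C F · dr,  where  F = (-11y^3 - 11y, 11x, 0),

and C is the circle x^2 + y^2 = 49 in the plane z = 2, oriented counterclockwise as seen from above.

Let S be the flat disk x^2 + y^2 ≤ 49 in the plane z = 2, with upward unit normal n̂ = ẑ. By Stokes' theorem,

    ∮_C F · dr = ∬_S (∇ × F) · n̂ dS = ∬_D (curl F)_z dA,

where D is the disk x^2 + y^2 ≤ 49.

Compute the curl of F = (-11y^3 - 11y, 11x, 0):
    (∇ × F)_x = ∂F_z/∂y - ∂F_y/∂z = 0,
    (∇ × F)_y = ∂F_x/∂z - ∂F_z/∂x = 0,
    (∇ × F)_z = ∂F_y/∂x - ∂F_x/∂y = 33y^2 + 22.

On z = 2, (curl F)_z = 33y^2 + 22.

Convert to polar (x = r cos θ, y = r sin θ, dA = r dr dθ); the integrand becomes 33r^2sin(θ)^2 + 22, so

    ∬_D (curl F)_z dA = ∫_0^{2π} ∫_0^{7} (33r^2sin(θ)^2 + 22) · r dr dθ.

Inner (r from 0 to 7): 79233sin(θ)^2/4 + 539.
Outer (θ from 0 to 2π): 83545π/4.

Therefore ∮_C F · dr = 83545π/4.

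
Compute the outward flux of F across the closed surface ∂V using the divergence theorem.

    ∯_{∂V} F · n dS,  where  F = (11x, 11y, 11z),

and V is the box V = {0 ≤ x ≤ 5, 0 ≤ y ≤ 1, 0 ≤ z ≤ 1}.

By the divergence theorem,

    ∯_{∂V} F · n dS = ∭_V (∇ · F) dV.

Compute the divergence:
    ∇ · F = ∂F_x/∂x + ∂F_y/∂y + ∂F_z/∂z = 11 + 11 + 11 = 33.

V is a rectangular box, so dV = dx dy dz with 0 ≤ x ≤ 5, 0 ≤ y ≤ 1, 0 ≤ z ≤ 1.

Integrate (33) over V as an iterated integral:

    ∭_V (∇·F) dV = ∫_0^{5} ∫_0^{1} ∫_0^{1} (33) dz dy dx.

Inner (z from 0 to 1): 33.
Middle (y from 0 to 1): 33.
Outer (x from 0 to 5): 165.

Therefore ∯_{∂V} F · n dS = 165.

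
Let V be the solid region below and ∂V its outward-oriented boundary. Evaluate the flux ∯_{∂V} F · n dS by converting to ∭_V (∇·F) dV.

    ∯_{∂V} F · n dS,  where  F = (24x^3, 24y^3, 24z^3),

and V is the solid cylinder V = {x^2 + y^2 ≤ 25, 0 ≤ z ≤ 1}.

By the divergence theorem,

    ∯_{∂V} F · n dS = ∭_V (∇ · F) dV.

Compute the divergence:
    ∇ · F = ∂F_x/∂x + ∂F_y/∂y + ∂F_z/∂z = 72x^2 + 72y^2 + 72z^2.

In cylindrical coordinates, x = r cos(θ), y = r sin(θ), z = z, dV = r dr dθ dz, with 0 ≤ r ≤ 5, 0 ≤ θ ≤ 2π, 0 ≤ z ≤ 1.

The integrand, after substitution and multiplying by the volume element, becomes (72r^2 + 72z^2) · r, so

    ∭_V (∇·F) dV = ∫_0^{2π} ∫_0^{5} ∫_0^{1} (72r^2 + 72z^2) · r dz dr dθ.

Inner (z from 0 to 1): 72r^3 + 24r.
Middle (r from 0 to 5): 11550.
Outer (θ from 0 to 2π): 23100π.

Therefore ∯_{∂V} F · n dS = 23100π.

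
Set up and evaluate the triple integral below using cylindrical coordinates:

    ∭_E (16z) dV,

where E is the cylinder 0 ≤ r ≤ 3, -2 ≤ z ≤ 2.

In cylindrical coordinates, x = r cos(θ), y = r sin(θ), z = z, and dV = r dr dθ dz.

The integrand becomes 16z, so

    ∭_E (16z) dV = ∫_{0}^{2π} ∫_{0}^{3} ∫_{-2}^{2} (16z) · r dz dr dθ.

Inner (z): 0.
Middle (r from 0 to 3): 0.
Outer (θ): 0.

Therefore the triple integral equals 0.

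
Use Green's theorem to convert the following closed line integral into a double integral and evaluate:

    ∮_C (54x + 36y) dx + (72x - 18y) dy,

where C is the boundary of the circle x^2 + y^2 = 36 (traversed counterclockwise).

Green's theorem converts the closed line integral into a double integral over the enclosed region D:

    ∮_C P dx + Q dy = ∬_D (∂Q/∂x - ∂P/∂y) dA.

Here P = 54x + 36y, Q = 72x - 18y, so

    ∂Q/∂x = 72,    ∂P/∂y = 36,
    ∂Q/∂x - ∂P/∂y = 36.

D is the region x^2 + y^2 ≤ 36. Evaluating the double integral:

In polar coordinates (x = r cos θ, y = r sin θ, dA = r dr dθ) the integrand becomes 36, so

    ∬_D (36) dA = ∫_0^{2π} ∫_0^{6} (36) · r dr dθ.

Inner (r from 0 to 6): 648.
Outer (θ from 0 to 2π): 1296π.

Therefore ∮_C P dx + Q dy = 1296π.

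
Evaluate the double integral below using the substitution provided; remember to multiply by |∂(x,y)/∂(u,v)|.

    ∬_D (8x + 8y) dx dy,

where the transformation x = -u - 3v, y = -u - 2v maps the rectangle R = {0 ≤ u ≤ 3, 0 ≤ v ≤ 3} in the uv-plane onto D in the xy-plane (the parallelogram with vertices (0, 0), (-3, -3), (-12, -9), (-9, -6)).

Compute the Jacobian determinant of (x, y) with respect to (u, v):

    ∂(x,y)/∂(u,v) = | -1  -3 | = (-1)(-2) - (-3)(-1) = -1.
                   | -1  -2 |

Its absolute value is |J| = 1 (the area scaling factor).

Substituting x = -u - 3v, y = -u - 2v into the integrand,

    8x + 8y → -16u - 40v,

so the integral becomes

    ∬_R (-16u - 40v) · |J| du dv = ∫_0^3 ∫_0^3 (-16u - 40v) dv du.

Inner (v): -48u - 180.
Outer (u): -756.

Therefore ∬_D (8x + 8y) dx dy = -756.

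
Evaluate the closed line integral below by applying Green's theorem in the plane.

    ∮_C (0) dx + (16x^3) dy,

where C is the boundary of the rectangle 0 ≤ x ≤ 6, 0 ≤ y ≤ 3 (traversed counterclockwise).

Green's theorem converts the closed line integral into a double integral over the enclosed region D:

    ∮_C P dx + Q dy = ∬_D (∂Q/∂x - ∂P/∂y) dA.

Here P = 0, Q = 16x^3, so

    ∂Q/∂x = 48x^2,    ∂P/∂y = 0,
    ∂Q/∂x - ∂P/∂y = 48x^2.

D is the region 0 ≤ x ≤ 6, 0 ≤ y ≤ 3. Evaluating the double integral:

    ∬_D (48x^2) dA = ∫_0^{6} ∫_0^{3} (48x^2) dy dx.

Inner (y from 0 to 3): 144x^2.
Outer (x from 0 to 6): 10368.

Therefore ∮_C P dx + Q dy = 10368.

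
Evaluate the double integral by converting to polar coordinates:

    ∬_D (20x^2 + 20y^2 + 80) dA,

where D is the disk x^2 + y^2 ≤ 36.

The region D is 0 ≤ r ≤ 6, 0 ≤ θ ≤ 2π in polar coordinates, where x = r cos(θ), y = r sin(θ), and dA = r dr dθ.

Under the substitution, the integrand becomes 20r^2 + 80, so

    ∬_D (20x^2 + 20y^2 + 80) dA = ∫_{0}^{2π} ∫_{0}^{6} (20r^2 + 80) · r dr dθ.

Inner integral (in r): ∫_{0}^{6} (20r^2 + 80) · r dr = 7920.

Outer integral (in θ): ∫_{0}^{2π} (7920) dθ = 15840π.

Therefore ∬_D (20x^2 + 20y^2 + 80) dA = 15840π.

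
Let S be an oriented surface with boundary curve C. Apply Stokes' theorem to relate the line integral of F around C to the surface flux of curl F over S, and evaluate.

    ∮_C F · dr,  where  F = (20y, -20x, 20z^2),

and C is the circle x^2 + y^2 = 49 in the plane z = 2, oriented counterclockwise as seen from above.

Let S be the flat disk x^2 + y^2 ≤ 49 in the plane z = 2, with upward unit normal n̂ = ẑ. By Stokes' theorem,

    ∮_C F · dr = ∬_S (∇ × F) · n̂ dS = ∬_D (curl F)_z dA,

where D is the disk x^2 + y^2 ≤ 49.

Compute the curl of F = (20y, -20x, 20z^2):
    (∇ × F)_x = ∂F_z/∂y - ∂F_y/∂z = 0,
    (∇ × F)_y = ∂F_x/∂z - ∂F_z/∂x = 0,
    (∇ × F)_z = ∂F_y/∂x - ∂F_x/∂y = -40.

On z = 2, (curl F)_z = -40.

Convert to polar (x = r cos θ, y = r sin θ, dA = r dr dθ); the integrand becomes -40, so

    ∬_D (curl F)_z dA = ∫_0^{2π} ∫_0^{7} (-40) · r dr dθ.

Inner (r from 0 to 7): -980.
Outer (θ from 0 to 2π): -1960π.

Therefore ∮_C F · dr = -1960π.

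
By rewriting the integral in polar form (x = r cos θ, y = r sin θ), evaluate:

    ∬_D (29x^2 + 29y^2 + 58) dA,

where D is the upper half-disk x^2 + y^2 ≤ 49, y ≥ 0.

The region D is 0 ≤ r ≤ 7, 0 ≤ θ ≤ π in polar coordinates, where x = r cos(θ), y = r sin(θ), and dA = r dr dθ.

Under the substitution, the integrand becomes 29r^2 + 58, so

    ∬_D (29x^2 + 29y^2 + 58) dA = ∫_{0}^{π} ∫_{0}^{7} (29r^2 + 58) · r dr dθ.

Inner integral (in r): ∫_{0}^{7} (29r^2 + 58) · r dr = 75313/4.

Outer integral (in θ): ∫_{0}^{π} (75313/4) dθ = 75313π/4.

Therefore ∬_D (29x^2 + 29y^2 + 58) dA = 75313π/4.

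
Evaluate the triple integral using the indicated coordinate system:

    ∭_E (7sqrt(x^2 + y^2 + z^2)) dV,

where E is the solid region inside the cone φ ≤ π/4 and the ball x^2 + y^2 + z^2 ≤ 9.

In spherical coordinates, x = ρ sin(φ) cos(θ), y = ρ sin(φ) sin(θ), z = ρ cos(φ), and dV = ρ^2 sin(φ) dρ dφ dθ.

The integrand becomes 7ρ, so

    ∭_E (7sqrt(x^2 + y^2 + z^2)) dV = ∫_{0}^{2π} ∫_{0}^{π/4} ∫_{0}^{3} (7ρ) · ρ^2 sin(φ) dρ dφ dθ.

Inner (ρ): 567sin(φ)/4.
Middle (φ): 567/4 - 567sqrt(2)/8.
Outer (θ): 567π (2 - sqrt(2))/4.

Therefore the triple integral equals 567π (2 - sqrt(2))/4.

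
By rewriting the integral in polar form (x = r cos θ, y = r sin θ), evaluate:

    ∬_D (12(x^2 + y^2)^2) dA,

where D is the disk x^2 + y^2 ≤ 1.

The region D is 0 ≤ r ≤ 1, 0 ≤ θ ≤ 2π in polar coordinates, where x = r cos(θ), y = r sin(θ), and dA = r dr dθ.

Under the substitution, the integrand becomes 12r^4, so

    ∬_D (12(x^2 + y^2)^2) dA = ∫_{0}^{2π} ∫_{0}^{1} (12r^4) · r dr dθ.

Inner integral (in r): ∫_{0}^{1} (12r^4) · r dr = 2.

Outer integral (in θ): ∫_{0}^{2π} (2) dθ = 4π.

Therefore ∬_D (12(x^2 + y^2)^2) dA = 4π.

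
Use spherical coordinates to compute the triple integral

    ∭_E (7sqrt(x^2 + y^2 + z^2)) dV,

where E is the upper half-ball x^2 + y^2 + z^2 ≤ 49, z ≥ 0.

In spherical coordinates, x = ρ sin(φ) cos(θ), y = ρ sin(φ) sin(θ), z = ρ cos(φ), and dV = ρ^2 sin(φ) dρ dφ dθ.

The integrand becomes 7ρ, so

    ∭_E (7sqrt(x^2 + y^2 + z^2)) dV = ∫_{0}^{2π} ∫_{0}^{π/2} ∫_{0}^{7} (7ρ) · ρ^2 sin(φ) dρ dφ dθ.

Inner (ρ): 16807sin(φ)/4.
Middle (φ): 16807/4.
Outer (θ): 16807π/2.

Therefore the triple integral equals 16807π/2.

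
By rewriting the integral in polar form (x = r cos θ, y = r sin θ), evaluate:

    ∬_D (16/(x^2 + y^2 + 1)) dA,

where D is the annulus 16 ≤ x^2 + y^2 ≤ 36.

The region D is 4 ≤ r ≤ 6, 0 ≤ θ ≤ 2π in polar coordinates, where x = r cos(θ), y = r sin(θ), and dA = r dr dθ.

Under the substitution, the integrand becomes 16/(r^2 + 1), so

    ∬_D (16/(x^2 + y^2 + 1)) dA = ∫_{0}^{2π} ∫_{4}^{6} (16/(r^2 + 1)) · r dr dθ.

Inner integral (in r): ∫_{4}^{6} (16/(r^2 + 1)) · r dr = log(3512479453921/6975757441).

Outer integral (in θ): ∫_{0}^{2π} (log(3512479453921/6975757441)) dθ = log((3512479453921/6975757441)^(2π)).

Therefore ∬_D (16/(x^2 + y^2 + 1)) dA = log((3512479453921/6975757441)^(2π)).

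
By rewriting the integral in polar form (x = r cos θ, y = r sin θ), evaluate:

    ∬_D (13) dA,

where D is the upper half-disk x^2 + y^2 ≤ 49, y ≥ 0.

The region D is 0 ≤ r ≤ 7, 0 ≤ θ ≤ π in polar coordinates, where x = r cos(θ), y = r sin(θ), and dA = r dr dθ.

Under the substitution, the integrand becomes 13, so

    ∬_D (13) dA = ∫_{0}^{π} ∫_{0}^{7} (13) · r dr dθ.

Inner integral (in r): ∫_{0}^{7} (13) · r dr = 637/2.

Outer integral (in θ): ∫_{0}^{π} (637/2) dθ = 637π/2.

Therefore ∬_D (13) dA = 637π/2.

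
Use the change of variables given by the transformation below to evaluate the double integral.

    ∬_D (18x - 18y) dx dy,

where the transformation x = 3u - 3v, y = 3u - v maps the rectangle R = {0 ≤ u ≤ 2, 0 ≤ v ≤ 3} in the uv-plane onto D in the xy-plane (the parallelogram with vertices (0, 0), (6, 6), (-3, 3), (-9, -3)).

Compute the Jacobian determinant of (x, y) with respect to (u, v):

    ∂(x,y)/∂(u,v) = | 3  -3 | = (3)(-1) - (-3)(3) = 6.
                   | 3  -1 |

Its absolute value is |J| = 6 (the area scaling factor).

Substituting x = 3u - 3v, y = 3u - v into the integrand,

    18x - 18y → -36v,

so the integral becomes

    ∬_R (-36v) · |J| du dv = ∫_0^2 ∫_0^3 (-216v) dv du.

Inner (v): -972.
Outer (u): -1944.

Therefore ∬_D (18x - 18y) dx dy = -1944.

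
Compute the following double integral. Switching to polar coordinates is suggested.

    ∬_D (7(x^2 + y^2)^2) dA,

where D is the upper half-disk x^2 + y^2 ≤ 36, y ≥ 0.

The region D is 0 ≤ r ≤ 6, 0 ≤ θ ≤ π in polar coordinates, where x = r cos(θ), y = r sin(θ), and dA = r dr dθ.

Under the substitution, the integrand becomes 7r^4, so

    ∬_D (7(x^2 + y^2)^2) dA = ∫_{0}^{π} ∫_{0}^{6} (7r^4) · r dr dθ.

Inner integral (in r): ∫_{0}^{6} (7r^4) · r dr = 54432.

Outer integral (in θ): ∫_{0}^{π} (54432) dθ = 54432π.

Therefore ∬_D (7(x^2 + y^2)^2) dA = 54432π.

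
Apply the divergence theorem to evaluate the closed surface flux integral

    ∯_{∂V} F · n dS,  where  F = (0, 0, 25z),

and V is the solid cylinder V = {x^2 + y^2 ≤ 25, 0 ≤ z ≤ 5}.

By the divergence theorem,

    ∯_{∂V} F · n dS = ∭_V (∇ · F) dV.

Compute the divergence:
    ∇ · F = ∂F_x/∂x + ∂F_y/∂y + ∂F_z/∂z = 0 + 0 + 25 = 25.

In cylindrical coordinates, x = r cos(θ), y = r sin(θ), z = z, dV = r dr dθ dz, with 0 ≤ r ≤ 5, 0 ≤ θ ≤ 2π, 0 ≤ z ≤ 5.

The integrand, after substitution and multiplying by the volume element, becomes (25) · r, so

    ∭_V (∇·F) dV = ∫_0^{2π} ∫_0^{5} ∫_0^{5} (25) · r dz dr dθ.

Inner (z from 0 to 5): 125r.
Middle (r from 0 to 5): 3125/2.
Outer (θ from 0 to 2π): 3125π.

Therefore ∯_{∂V} F · n dS = 3125π.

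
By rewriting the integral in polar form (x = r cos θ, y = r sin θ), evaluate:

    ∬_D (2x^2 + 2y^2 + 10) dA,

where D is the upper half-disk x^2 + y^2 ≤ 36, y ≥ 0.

The region D is 0 ≤ r ≤ 6, 0 ≤ θ ≤ π in polar coordinates, where x = r cos(θ), y = r sin(θ), and dA = r dr dθ.

Under the substitution, the integrand becomes 2r^2 + 10, so

    ∬_D (2x^2 + 2y^2 + 10) dA = ∫_{0}^{π} ∫_{0}^{6} (2r^2 + 10) · r dr dθ.

Inner integral (in r): ∫_{0}^{6} (2r^2 + 10) · r dr = 828.

Outer integral (in θ): ∫_{0}^{π} (828) dθ = 828π.

Therefore ∬_D (2x^2 + 2y^2 + 10) dA = 828π.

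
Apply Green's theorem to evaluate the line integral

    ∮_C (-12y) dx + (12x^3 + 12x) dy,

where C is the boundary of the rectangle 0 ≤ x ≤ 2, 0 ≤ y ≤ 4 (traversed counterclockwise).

Green's theorem converts the closed line integral into a double integral over the enclosed region D:

    ∮_C P dx + Q dy = ∬_D (∂Q/∂x - ∂P/∂y) dA.

Here P = -12y, Q = 12x^3 + 12x, so

    ∂Q/∂x = 36x^2 + 12,    ∂P/∂y = -12,
    ∂Q/∂x - ∂P/∂y = 36x^2 + 24.

D is the region 0 ≤ x ≤ 2, 0 ≤ y ≤ 4. Evaluating the double integral:

    ∬_D (36x^2 + 24) dA = ∫_0^{2} ∫_0^{4} (36x^2 + 24) dy dx.

Inner (y from 0 to 4): 144x^2 + 96.
Outer (x from 0 to 2): 576.

Therefore ∮_C P dx + Q dy = 576.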